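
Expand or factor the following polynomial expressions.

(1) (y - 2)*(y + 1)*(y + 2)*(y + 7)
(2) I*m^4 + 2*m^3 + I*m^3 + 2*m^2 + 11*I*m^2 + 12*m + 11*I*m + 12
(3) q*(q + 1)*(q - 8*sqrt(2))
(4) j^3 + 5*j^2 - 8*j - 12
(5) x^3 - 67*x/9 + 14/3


(1) = y^4 + 8*y^3 + 3*y^2 - 32*y - 28
(2) = (m - 4*I)*(m - I)*(m + 3*I)*(I*m + I)
(3) = q^3 - 8*sqrt(2)*q^2 + q^2 - 8*sqrt(2)*q
(4) = (j - 2)*(j + 1)*(j + 6)
(5) = (x - 7/3)*(x - 2/3)*(x + 3)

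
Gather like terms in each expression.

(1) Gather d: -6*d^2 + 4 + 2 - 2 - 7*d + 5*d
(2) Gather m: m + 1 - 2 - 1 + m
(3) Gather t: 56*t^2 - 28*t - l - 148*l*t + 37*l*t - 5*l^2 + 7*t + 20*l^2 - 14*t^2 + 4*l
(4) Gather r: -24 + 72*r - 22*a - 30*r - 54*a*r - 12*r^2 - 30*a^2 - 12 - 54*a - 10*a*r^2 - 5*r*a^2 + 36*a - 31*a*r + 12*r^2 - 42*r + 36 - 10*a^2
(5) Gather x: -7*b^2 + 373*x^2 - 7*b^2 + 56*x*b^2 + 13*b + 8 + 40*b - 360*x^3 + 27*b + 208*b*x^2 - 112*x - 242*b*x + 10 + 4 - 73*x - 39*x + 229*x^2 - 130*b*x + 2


(1) = -6*d^2 - 2*d + 4
(2) = 2*m - 2
(3) = 15*l^2 + 3*l + 42*t^2 + t*(-111*l - 21)
(4) = -40*a^2 - 10*a*r^2 - 40*a + r*(-5*a^2 - 85*a)
(5) = -14*b^2 + 80*b - 360*x^3 + x^2*(208*b + 602) + x*(56*b^2 - 372*b - 224) + 24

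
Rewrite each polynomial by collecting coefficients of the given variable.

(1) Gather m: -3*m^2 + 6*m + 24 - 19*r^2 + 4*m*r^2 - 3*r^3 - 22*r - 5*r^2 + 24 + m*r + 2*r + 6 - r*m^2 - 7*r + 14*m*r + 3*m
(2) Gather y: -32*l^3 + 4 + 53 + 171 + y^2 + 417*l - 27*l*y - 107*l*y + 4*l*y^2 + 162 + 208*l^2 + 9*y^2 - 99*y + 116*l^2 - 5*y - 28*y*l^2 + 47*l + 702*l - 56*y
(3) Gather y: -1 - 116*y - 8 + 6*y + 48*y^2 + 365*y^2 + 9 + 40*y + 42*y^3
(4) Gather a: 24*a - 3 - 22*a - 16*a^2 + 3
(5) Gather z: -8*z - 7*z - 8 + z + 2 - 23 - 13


(1) = m^2*(-r - 3) + m*(4*r^2 + 15*r + 9) - 3*r^3 - 24*r^2 - 27*r + 54
(2) = -32*l^3 + 324*l^2 + 1166*l + y^2*(4*l + 10) + y*(-28*l^2 - 134*l - 160) + 390
(3) = 42*y^3 + 413*y^2 - 70*y
(4) = -16*a^2 + 2*a
(5) = -14*z - 42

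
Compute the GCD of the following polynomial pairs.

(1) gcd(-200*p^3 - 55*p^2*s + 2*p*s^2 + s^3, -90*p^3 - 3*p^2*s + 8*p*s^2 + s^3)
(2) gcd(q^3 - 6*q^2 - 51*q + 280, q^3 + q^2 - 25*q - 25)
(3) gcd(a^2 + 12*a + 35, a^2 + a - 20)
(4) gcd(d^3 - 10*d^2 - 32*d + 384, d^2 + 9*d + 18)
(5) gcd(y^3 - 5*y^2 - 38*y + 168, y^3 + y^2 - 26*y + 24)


(1) = 5*p + s
(2) = q - 5
(3) = a + 5
(4) = d + 6
(5) = gcd((y - 7)*(y - 4)*(y + 6), (y - 4)*(y - 1)*(y + 6)) = y^2 + 2*y - 24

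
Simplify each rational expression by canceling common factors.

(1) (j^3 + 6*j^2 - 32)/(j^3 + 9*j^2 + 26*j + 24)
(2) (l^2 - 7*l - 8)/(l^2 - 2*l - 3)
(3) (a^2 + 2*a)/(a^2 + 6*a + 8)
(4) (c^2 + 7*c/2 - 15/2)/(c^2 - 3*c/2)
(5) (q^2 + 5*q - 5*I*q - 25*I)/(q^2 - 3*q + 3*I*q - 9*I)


(1) = (j^2 + 2*j - 8)/(j^2 + 5*j + 6)
(2) = (l - 8)/(l - 3)
(3) = a/(a + 4)
(4) = (c + 5)/c
(5) = (q^2 + q*(5 - 5*I) - 25*I)/(q^2 + q*(-3 + 3*I) - 9*I)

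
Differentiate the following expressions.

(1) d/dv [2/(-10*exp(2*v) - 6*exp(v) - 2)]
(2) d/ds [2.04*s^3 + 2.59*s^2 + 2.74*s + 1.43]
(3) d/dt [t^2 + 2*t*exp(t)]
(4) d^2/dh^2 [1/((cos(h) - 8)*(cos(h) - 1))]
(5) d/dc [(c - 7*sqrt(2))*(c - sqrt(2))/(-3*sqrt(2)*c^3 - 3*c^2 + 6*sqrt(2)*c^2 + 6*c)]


(1) = (10*exp(v) + 3)*exp(v)/(5*exp(2*v) + 3*exp(v) + 1)^2
(2) = 6.12*s^2 + 5.18*s + 2.74
(3) = 2*t*exp(t) + 2*t + 2*exp(t)
(4) = (-4*sin(h)^4 + 51*sin(h)^2 - 423*cos(h)/4 + 27*cos(3*h)/4 + 99)/((cos(h) - 8)^3*(cos(h) - 1)^3)
(5) = (sqrt(2)*c^4 - 32*c^3 + 34*c^2 + 34*sqrt(2)*c^2 - 56*sqrt(2)*c + 28*c - 28)/(3*c^2*(2*c^4 - 8*c^3 + 2*sqrt(2)*c^3 - 8*sqrt(2)*c^2 + 9*c^2 - 4*c + 8*sqrt(2)*c + 4))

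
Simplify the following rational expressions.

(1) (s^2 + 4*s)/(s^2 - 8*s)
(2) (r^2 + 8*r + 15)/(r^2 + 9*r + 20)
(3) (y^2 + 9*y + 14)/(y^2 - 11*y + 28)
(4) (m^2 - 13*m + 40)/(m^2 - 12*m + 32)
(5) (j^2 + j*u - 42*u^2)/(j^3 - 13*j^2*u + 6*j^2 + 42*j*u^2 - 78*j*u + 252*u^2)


(1) = (s + 4)/(s - 8)
(2) = (r + 3)/(r + 4)
(3) = (y^2 + 9*y + 14)/(y^2 - 11*y + 28)
(4) = (m - 5)/(m - 4)
(5) = (-j - 7*u)/(-j^2 + 7*j*u - 6*j + 42*u)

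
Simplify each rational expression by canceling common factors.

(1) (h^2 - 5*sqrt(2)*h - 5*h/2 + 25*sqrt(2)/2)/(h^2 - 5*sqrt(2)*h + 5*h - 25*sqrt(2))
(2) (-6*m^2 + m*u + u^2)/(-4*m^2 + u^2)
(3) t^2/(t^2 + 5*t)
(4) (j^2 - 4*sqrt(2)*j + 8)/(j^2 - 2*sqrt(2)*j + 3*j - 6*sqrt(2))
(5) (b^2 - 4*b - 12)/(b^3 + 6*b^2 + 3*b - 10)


(1) = (2*h - 5)/(2*h + 10)
(2) = (3*m + u)/(2*m + u)
(3) = t/(t + 5)
(4) = (j - 2*sqrt(2))/(j + 3)
(5) = (b - 6)/(b^2 + 4*b - 5)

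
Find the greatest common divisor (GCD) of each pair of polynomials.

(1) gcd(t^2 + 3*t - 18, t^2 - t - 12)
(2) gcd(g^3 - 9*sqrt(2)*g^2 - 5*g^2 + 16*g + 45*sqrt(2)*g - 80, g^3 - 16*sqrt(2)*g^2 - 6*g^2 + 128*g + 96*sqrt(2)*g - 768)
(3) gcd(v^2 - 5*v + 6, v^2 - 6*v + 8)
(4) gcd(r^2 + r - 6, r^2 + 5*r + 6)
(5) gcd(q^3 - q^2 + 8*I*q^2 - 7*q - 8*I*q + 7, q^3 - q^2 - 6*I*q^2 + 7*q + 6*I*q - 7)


(1) = 1
(2) = g - 8*sqrt(2)
(3) = v - 2
(4) = r + 3
(5) = gcd((q - 1)*(q + I)*(q + 7*I), (q - 1)*(q - 7*I)*(q + I)) = q^2 + q*(-1 + I) - I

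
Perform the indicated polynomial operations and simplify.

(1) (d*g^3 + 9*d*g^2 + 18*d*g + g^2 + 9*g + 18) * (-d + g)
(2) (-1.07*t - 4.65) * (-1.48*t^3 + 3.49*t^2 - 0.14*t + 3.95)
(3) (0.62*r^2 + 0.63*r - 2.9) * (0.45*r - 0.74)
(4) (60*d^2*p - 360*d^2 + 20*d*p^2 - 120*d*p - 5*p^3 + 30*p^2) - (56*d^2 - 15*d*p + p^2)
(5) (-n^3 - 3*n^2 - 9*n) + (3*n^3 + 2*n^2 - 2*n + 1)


(1) = -d^2*g^3 - 9*d^2*g^2 - 18*d^2*g + d*g^4 + 9*d*g^3 + 17*d*g^2 - 9*d*g - 18*d + g^3 + 9*g^2 + 18*g
(2) = 1.5836*t^4 + 3.1477*t^3 - 16.0787*t^2 - 3.5755*t - 18.3675
(3) = 0.279*r^3 - 0.1753*r^2 - 1.7712*r + 2.146
(4) = 60*d^2*p - 416*d^2 + 20*d*p^2 - 105*d*p - 5*p^3 + 29*p^2
(5) = 2*n^3 - n^2 - 11*n + 1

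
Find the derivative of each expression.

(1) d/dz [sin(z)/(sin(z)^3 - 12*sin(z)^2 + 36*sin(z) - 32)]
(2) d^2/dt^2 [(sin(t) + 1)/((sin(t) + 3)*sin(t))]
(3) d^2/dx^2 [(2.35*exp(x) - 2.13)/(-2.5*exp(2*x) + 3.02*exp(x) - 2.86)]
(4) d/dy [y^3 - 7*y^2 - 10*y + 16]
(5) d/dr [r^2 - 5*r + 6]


(1) = 2*(4*sin(z) + cos(z)^2 + 7)*cos(z)/((sin(z) - 8)^2*(sin(z) - 2)^3)
(2) = (-sin(t)^2 - sin(t) - 7 - 3/sin(t) + 18/sin(t)^2 + 18/sin(t)^3)/(sin(t) + 3)^3
(3) = (-14.6875*exp(4*x) + 35.5075*exp(3*x) + 52.5705*exp(2*x) - 61.788968*exp(x) - 0.824824)*exp(x)/(15.625*exp(6*x) - 56.625*exp(5*x) + 122.028*exp(4*x) - 157.101608*exp(3*x) + 139.600032*exp(2*x) - 74.107176*exp(x) + 23.393656)
(4) = 3*y^2 - 14*y - 10
(5) = 2*r - 5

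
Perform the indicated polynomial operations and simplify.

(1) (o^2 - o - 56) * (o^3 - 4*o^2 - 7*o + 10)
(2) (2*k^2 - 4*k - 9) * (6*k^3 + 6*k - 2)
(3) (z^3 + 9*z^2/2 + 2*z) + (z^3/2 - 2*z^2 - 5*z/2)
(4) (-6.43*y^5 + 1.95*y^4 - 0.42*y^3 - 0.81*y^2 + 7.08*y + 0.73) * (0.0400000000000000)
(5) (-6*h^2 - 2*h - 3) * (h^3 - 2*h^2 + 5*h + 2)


(1) = o^5 - 5*o^4 - 59*o^3 + 241*o^2 + 382*o - 560
(2) = 12*k^5 - 24*k^4 - 42*k^3 - 28*k^2 - 46*k + 18
(3) = 3*z^3/2 + 5*z^2/2 - z/2
(4) = -0.2572*y^5 + 0.078*y^4 - 0.0168*y^3 - 0.0324*y^2 + 0.2832*y + 0.0292
(5) = -6*h^5 + 10*h^4 - 29*h^3 - 16*h^2 - 19*h - 6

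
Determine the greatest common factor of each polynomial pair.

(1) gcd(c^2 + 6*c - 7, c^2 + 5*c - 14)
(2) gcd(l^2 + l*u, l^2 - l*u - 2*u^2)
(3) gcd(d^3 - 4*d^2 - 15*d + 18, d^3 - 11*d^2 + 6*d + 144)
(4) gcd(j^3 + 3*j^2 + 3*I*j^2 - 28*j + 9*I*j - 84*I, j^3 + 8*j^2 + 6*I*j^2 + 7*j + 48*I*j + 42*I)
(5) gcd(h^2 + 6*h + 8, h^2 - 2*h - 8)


(1) = c + 7
(2) = l + u
(3) = gcd((d - 6)*(d - 1)*(d + 3), (d - 8)*(d - 6)*(d + 3)) = d^2 - 3*d - 18
(4) = j + 7
(5) = gcd((h + 2)*(h + 4), (h - 4)*(h + 2)) = h + 2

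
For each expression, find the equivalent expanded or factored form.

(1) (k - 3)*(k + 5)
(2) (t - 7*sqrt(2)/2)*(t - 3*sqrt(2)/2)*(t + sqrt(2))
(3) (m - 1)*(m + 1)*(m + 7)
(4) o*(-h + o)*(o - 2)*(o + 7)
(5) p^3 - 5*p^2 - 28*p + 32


(1) = k^2 + 2*k - 15
(2) = t^3 - 4*sqrt(2)*t^2 + t/2 + 21*sqrt(2)/2
(3) = m^3 + 7*m^2 - m - 7
(4) = -h*o^3 - 5*h*o^2 + 14*h*o + o^4 + 5*o^3 - 14*o^2
(5) = (p - 8)*(p - 1)*(p + 4)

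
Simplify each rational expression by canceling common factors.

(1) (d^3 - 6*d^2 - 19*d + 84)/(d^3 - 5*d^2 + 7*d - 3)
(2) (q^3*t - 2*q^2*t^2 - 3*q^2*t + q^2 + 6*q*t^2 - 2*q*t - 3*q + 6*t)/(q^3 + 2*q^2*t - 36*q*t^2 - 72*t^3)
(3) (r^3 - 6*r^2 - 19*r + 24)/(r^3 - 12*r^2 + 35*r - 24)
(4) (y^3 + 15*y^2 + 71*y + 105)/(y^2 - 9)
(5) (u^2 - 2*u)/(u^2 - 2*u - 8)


(1) = (d^2 - 3*d - 28)/(d^2 - 2*d + 1)
(2) = (q^3*t - 2*q^2*t^2 - 3*q^2*t + q^2 + 6*q*t^2 - 2*q*t - 3*q + 6*t)/(q^3 + 2*q^2*t - 36*q*t^2 - 72*t^3)
(3) = (r + 3)/(r - 3)
(4) = (y^2 + 12*y + 35)/(y - 3)
(5) = (u^2 - 2*u)/(u^2 - 2*u - 8)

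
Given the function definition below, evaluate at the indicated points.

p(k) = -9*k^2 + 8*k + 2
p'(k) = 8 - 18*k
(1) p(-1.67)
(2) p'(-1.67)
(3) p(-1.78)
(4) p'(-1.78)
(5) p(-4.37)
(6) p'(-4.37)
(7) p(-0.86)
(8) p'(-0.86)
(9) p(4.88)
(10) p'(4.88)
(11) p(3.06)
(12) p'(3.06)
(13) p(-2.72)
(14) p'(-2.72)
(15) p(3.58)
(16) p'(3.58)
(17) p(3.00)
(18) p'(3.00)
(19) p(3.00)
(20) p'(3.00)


(1) = -36.46
(2) = 38.06
(3) = -40.76
(4) = 40.04
(5) = -204.83
(6) = 86.66
(7) = -11.54
(8) = 23.48
(9) = -173.29
(10) = -79.84
(11) = -57.79
(12) = -47.08
(13) = -86.35
(14) = 56.96
(15) = -84.71
(16) = -56.44
(17) = -55.00
(18) = -46.00
(19) = -55.00
(20) = -46.00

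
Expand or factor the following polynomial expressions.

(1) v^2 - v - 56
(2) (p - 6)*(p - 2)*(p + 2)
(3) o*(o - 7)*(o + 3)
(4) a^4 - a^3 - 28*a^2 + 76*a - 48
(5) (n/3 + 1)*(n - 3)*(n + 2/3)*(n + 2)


(1) = (v - 8)*(v + 7)
(2) = p^3 - 6*p^2 - 4*p + 24
(3) = o^3 - 4*o^2 - 21*o
(4) = (a - 4)*(a - 2)*(a - 1)*(a + 6)
(5) = n^4/3 + 8*n^3/9 - 23*n^2/9 - 8*n - 4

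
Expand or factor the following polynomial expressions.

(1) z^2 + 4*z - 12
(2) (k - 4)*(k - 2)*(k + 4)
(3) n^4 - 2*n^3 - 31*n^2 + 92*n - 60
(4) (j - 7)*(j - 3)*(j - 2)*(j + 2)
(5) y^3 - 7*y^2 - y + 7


(1) = (z - 2)*(z + 6)
(2) = k^3 - 2*k^2 - 16*k + 32
(3) = (n - 5)*(n - 2)*(n - 1)*(n + 6)
(4) = j^4 - 10*j^3 + 17*j^2 + 40*j - 84
(5) = (y - 7)*(y - 1)*(y + 1)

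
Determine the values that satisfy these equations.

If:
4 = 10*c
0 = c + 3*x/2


Then:
c = 2/5
x = -4/15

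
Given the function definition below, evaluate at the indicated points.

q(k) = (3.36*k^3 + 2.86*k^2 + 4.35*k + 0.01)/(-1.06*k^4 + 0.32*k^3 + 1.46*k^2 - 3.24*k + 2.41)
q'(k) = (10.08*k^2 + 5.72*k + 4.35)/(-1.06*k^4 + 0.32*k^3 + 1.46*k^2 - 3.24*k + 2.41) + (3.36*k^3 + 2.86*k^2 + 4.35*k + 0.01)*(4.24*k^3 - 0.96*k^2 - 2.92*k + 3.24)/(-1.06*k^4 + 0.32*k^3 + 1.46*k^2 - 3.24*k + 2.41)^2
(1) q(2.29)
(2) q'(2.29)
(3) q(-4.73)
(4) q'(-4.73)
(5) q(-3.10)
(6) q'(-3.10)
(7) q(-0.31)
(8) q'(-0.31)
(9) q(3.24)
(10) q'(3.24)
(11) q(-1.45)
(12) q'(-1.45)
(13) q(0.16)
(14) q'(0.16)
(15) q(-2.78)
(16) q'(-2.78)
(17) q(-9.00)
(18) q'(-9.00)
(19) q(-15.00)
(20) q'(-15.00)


(1) = -2.88
(2) = 2.30
(3) = 0.61
(4) = 0.14
(5) = 1.06
(6) = 0.59
(7) = -0.33
(8) = 0.64
(9) = -1.61
(10) = 0.78
(11) = -2.33
(12) = 7.68
(13) = 0.41
(14) = 3.45
(15) = 1.31
(16) = 1.01
(17) = 0.32
(18) = 0.03
(19) = 0.20
(20) = 0.01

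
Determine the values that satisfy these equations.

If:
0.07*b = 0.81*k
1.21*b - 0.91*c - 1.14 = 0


Then:
b = 11.5714285714286*k
c = 15.3861852433281*k - 1.25274725274725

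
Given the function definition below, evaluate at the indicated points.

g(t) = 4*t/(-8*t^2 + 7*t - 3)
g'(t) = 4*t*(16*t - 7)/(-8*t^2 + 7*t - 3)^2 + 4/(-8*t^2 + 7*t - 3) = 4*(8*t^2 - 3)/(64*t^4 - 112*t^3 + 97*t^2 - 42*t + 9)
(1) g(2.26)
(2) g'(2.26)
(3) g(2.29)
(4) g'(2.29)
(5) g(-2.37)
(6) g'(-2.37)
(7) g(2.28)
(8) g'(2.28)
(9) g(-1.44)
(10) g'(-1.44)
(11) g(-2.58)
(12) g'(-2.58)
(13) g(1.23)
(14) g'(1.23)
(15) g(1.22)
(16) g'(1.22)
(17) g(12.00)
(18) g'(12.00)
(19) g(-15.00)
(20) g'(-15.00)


(1) = -0.32
(2) = 0.19
(3) = -0.32
(4) = 0.19
(5) = 0.15
(6) = 0.04
(7) = -0.32
(8) = 0.19
(9) = 0.19
(10) = 0.06
(11) = 0.14
(12) = 0.04
(13) = -0.76
(14) = 0.86
(15) = -0.77
(16) = 0.88
(17) = -0.04
(18) = 0.00
(19) = 0.03
(20) = 0.00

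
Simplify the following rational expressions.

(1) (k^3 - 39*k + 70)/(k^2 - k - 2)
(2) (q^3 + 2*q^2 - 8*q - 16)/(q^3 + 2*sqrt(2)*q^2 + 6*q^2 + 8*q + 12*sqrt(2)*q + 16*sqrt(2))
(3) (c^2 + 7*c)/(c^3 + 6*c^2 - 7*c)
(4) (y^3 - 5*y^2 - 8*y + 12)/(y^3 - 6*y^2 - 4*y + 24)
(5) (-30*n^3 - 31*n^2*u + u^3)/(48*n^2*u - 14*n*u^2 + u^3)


(1) = (k^2 + 2*k - 35)/(k + 1)
(2) = (q - 2*sqrt(2))/(q + 4)
(3) = 1/(c - 1)
(4) = (y - 1)/(y - 2)
(5) = (5*n^2 + 6*n*u + u^2)/(-8*n*u + u^2)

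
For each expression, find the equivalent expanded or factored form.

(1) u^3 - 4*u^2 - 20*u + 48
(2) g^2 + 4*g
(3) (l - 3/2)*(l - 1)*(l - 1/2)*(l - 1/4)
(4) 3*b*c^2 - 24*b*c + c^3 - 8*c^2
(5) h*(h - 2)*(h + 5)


(1) = (u - 6)*(u - 2)*(u + 4)
(2) = g*(g + 4)
(3) = l^4 - 13*l^3/4 + 7*l^2/2 - 23*l/16 + 3/16
(4) = c*(3*b + c)*(c - 8)
(5) = h^3 + 3*h^2 - 10*h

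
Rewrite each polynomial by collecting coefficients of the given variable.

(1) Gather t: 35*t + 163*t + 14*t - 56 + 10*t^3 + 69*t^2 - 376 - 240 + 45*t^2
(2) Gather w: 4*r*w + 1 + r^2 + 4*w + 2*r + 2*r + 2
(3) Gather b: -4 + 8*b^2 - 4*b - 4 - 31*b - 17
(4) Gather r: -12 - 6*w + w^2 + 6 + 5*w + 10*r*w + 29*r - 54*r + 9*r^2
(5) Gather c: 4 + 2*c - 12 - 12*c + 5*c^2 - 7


(1) = 10*t^3 + 114*t^2 + 212*t - 672
(2) = r^2 + 4*r + w*(4*r + 4) + 3
(3) = 8*b^2 - 35*b - 25
(4) = 9*r^2 + r*(10*w - 25) + w^2 - w - 6
(5) = 5*c^2 - 10*c - 15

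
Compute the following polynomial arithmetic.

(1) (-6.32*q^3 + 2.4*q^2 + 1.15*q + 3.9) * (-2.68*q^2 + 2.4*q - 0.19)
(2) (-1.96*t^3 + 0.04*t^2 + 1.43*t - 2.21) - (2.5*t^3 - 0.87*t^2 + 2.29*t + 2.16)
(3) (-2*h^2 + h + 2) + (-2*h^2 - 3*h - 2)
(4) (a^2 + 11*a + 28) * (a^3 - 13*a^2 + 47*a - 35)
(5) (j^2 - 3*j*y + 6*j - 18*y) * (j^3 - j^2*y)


(1) = 16.9376*q^5 - 21.6*q^4 + 3.8788*q^3 - 8.148*q^2 + 9.1415*q - 0.741
(2) = -4.46*t^3 + 0.91*t^2 - 0.86*t - 4.37
(3) = -4*h^2 - 2*h
(4) = a^5 - 2*a^4 - 68*a^3 + 118*a^2 + 931*a - 980
(5) = j^5 - 4*j^4*y + 6*j^4 + 3*j^3*y^2 - 24*j^3*y + 18*j^2*y^2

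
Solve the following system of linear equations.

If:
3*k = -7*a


Then:
a = -3*k/7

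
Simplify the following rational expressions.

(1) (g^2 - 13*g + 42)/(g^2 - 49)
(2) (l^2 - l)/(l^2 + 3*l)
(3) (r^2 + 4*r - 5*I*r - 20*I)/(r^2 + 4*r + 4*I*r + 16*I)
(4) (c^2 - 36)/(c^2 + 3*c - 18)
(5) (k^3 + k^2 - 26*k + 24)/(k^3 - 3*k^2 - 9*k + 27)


(1) = (g - 6)/(g + 7)
(2) = (l - 1)/(l + 3)
(3) = (r - 5*I)/(r + 4*I)
(4) = (c - 6)/(c - 3)
(5) = (k^3 + k^2 - 26*k + 24)/(k^3 - 3*k^2 - 9*k + 27)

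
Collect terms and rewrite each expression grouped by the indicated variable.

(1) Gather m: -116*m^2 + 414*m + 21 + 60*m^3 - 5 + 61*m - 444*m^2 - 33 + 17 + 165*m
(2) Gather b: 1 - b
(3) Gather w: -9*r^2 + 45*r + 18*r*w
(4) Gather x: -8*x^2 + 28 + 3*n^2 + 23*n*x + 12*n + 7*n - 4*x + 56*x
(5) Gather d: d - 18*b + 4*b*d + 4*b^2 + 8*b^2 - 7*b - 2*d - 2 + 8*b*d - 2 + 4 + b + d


(1) = 60*m^3 - 560*m^2 + 640*m
(2) = 1 - b
(3) = -9*r^2 + 18*r*w + 45*r
(4) = 3*n^2 + 19*n - 8*x^2 + x*(23*n + 52) + 28
(5) = 12*b^2 + 12*b*d - 24*b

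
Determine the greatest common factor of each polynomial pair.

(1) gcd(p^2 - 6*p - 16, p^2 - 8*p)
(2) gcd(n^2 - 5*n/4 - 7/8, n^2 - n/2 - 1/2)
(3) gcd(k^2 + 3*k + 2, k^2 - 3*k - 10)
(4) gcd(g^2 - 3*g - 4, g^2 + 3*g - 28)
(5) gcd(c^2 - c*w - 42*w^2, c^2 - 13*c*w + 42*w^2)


(1) = p - 8
(2) = n + 1/2
(3) = gcd((k + 1)*(k + 2), (k - 5)*(k + 2)) = k + 2
(4) = gcd((g - 4)*(g + 1), (g - 4)*(g + 7)) = g - 4
(5) = gcd((c - 7*w)*(c + 6*w), (c - 7*w)*(c - 6*w)) = -c + 7*w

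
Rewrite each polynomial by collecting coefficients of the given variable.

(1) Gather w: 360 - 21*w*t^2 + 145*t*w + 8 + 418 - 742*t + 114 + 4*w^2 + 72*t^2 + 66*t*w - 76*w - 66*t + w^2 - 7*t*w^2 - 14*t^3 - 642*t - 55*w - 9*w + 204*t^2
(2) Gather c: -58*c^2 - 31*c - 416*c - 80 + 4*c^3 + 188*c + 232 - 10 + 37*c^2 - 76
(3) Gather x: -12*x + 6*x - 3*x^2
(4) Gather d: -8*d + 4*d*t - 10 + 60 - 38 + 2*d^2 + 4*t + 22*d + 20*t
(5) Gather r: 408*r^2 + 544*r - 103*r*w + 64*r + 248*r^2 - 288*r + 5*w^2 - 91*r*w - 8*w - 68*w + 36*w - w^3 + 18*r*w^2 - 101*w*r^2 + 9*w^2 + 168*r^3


(1) = -14*t^3 + 276*t^2 - 1450*t + w^2*(5 - 7*t) + w*(-21*t^2 + 211*t - 140) + 900
(2) = 4*c^3 - 21*c^2 - 259*c + 66
(3) = -3*x^2 - 6*x
(4) = 2*d^2 + d*(4*t + 14) + 24*t + 12
(5) = 168*r^3 + r^2*(656 - 101*w) + r*(18*w^2 - 194*w + 320) - w^3 + 14*w^2 - 40*w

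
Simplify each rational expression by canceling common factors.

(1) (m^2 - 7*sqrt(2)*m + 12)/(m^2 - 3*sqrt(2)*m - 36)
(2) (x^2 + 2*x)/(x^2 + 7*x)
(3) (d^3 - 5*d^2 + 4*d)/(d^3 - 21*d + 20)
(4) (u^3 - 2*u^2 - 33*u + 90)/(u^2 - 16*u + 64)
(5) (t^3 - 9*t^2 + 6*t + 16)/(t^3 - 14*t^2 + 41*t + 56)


(1) = (m - sqrt(2))/(m + 3*sqrt(2))
(2) = (x + 2)/(x + 7)
(3) = d/(d + 5)
(4) = (u^3 - 2*u^2 - 33*u + 90)/(u^2 - 16*u + 64)
(5) = (t - 2)/(t - 7)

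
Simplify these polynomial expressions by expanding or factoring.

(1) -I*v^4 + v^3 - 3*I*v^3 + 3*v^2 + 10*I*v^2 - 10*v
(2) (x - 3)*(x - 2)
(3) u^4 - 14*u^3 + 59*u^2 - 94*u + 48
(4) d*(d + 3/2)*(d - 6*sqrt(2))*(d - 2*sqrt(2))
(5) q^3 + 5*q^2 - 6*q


(1) = v*(v - 2)*(v + 5)*(-I*v + 1)
(2) = x^2 - 5*x + 6
(3) = (u - 8)*(u - 3)*(u - 2)*(u - 1)
(4) = d^4 - 8*sqrt(2)*d^3 + 3*d^3/2 - 12*sqrt(2)*d^2 + 24*d^2 + 36*d
(5) = q*(q - 1)*(q + 6)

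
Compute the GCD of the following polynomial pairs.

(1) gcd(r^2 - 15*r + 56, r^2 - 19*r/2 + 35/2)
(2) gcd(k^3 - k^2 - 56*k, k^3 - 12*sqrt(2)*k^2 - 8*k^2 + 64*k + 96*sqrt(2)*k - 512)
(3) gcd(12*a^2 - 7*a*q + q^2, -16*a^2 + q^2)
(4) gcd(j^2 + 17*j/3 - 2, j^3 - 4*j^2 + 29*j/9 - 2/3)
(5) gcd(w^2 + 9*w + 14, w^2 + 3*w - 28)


(1) = gcd((r - 8)*(r - 7), (r - 7)*(r - 5/2)) = r - 7
(2) = k - 8
(3) = gcd((-4*a + q)*(-3*a + q), (-4*a + q)*(4*a + q)) = -4*a + q
(4) = gcd((j - 1/3)*(j + 6), (j - 3)*(j - 2/3)*(j - 1/3)) = j - 1/3
(5) = w + 7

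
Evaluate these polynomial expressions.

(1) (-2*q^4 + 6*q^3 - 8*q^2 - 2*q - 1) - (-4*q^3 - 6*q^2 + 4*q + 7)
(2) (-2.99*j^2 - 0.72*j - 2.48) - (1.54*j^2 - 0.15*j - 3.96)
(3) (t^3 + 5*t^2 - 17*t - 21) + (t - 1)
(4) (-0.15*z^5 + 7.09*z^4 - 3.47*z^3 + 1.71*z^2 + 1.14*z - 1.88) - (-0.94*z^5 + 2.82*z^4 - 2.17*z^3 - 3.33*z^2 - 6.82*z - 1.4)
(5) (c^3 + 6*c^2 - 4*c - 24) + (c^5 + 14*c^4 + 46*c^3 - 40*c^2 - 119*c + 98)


(1) = -2*q^4 + 10*q^3 - 2*q^2 - 6*q - 8
(2) = -4.53*j^2 - 0.57*j + 1.48
(3) = t^3 + 5*t^2 - 16*t - 22
(4) = 0.79*z^5 + 4.27*z^4 - 1.3*z^3 + 5.04*z^2 + 7.96*z - 0.48
(5) = c^5 + 14*c^4 + 47*c^3 - 34*c^2 - 123*c + 74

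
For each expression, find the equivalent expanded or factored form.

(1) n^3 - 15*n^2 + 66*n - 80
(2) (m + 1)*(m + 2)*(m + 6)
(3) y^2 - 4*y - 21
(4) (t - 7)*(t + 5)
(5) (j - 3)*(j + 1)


(1) = (n - 8)*(n - 5)*(n - 2)
(2) = m^3 + 9*m^2 + 20*m + 12
(3) = (y - 7)*(y + 3)
(4) = t^2 - 2*t - 35
(5) = j^2 - 2*j - 3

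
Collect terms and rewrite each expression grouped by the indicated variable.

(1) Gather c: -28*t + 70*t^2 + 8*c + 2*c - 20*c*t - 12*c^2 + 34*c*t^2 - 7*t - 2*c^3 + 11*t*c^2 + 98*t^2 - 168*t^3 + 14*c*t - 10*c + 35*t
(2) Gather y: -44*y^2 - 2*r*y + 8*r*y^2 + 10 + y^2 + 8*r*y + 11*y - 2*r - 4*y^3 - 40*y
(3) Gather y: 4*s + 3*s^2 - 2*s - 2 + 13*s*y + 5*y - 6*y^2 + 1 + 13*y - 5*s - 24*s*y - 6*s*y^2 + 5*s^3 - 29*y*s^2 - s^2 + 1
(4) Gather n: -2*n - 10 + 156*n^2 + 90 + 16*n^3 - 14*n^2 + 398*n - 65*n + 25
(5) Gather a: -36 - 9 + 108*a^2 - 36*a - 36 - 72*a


(1) = -2*c^3 + c^2*(11*t - 12) + c*(34*t^2 - 6*t) - 168*t^3 + 168*t^2
(2) = -2*r - 4*y^3 + y^2*(8*r - 43) + y*(6*r - 29) + 10
(3) = 5*s^3 + 2*s^2 - 3*s + y^2*(-6*s - 6) + y*(-29*s^2 - 11*s + 18)
(4) = 16*n^3 + 142*n^2 + 331*n + 105
(5) = 108*a^2 - 108*a - 81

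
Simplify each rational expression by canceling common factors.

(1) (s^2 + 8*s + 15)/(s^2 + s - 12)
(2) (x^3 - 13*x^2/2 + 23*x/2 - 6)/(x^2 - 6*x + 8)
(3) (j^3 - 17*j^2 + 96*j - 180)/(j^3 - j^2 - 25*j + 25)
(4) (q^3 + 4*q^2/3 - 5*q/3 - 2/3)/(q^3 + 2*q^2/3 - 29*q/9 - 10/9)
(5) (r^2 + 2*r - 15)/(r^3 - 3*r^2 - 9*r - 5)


(1) = (s^2 + 8*s + 15)/(s^2 + s - 12)
(2) = (2*x^2 - 5*x + 3)/(2*x - 4)
(3) = (j^2 - 12*j + 36)/(j^2 + 4*j - 5)
(4) = (3*q - 3)/(3*q - 5)
(5) = (r^2 + 2*r - 15)/(r^3 - 3*r^2 - 9*r - 5)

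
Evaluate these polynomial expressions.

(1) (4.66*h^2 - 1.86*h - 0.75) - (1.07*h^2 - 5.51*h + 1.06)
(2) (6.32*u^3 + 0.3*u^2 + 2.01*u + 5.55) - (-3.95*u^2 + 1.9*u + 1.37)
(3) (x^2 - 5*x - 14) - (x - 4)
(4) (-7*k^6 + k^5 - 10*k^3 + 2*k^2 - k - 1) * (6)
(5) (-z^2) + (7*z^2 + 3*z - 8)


(1) = 3.59*h^2 + 3.65*h - 1.81
(2) = 6.32*u^3 + 4.25*u^2 + 0.11*u + 4.18
(3) = x^2 - 6*x - 10
(4) = -42*k^6 + 6*k^5 - 60*k^3 + 12*k^2 - 6*k - 6
(5) = 6*z^2 + 3*z - 8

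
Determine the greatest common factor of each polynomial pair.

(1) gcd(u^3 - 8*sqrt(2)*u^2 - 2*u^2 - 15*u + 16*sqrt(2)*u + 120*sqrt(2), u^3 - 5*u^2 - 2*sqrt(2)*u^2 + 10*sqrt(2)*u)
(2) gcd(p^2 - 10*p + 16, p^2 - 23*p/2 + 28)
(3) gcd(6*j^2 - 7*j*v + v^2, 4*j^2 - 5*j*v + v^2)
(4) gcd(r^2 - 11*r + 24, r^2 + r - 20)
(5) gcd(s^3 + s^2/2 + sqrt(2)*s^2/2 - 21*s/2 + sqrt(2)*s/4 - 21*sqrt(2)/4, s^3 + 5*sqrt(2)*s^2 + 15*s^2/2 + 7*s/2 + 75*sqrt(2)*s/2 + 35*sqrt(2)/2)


(1) = u - 5
(2) = p - 8
(3) = gcd((-6*j + v)*(-j + v), (-4*j + v)*(-j + v)) = -j + v
(4) = gcd((r - 8)*(r - 3), (r - 4)*(r + 5)) = 1
(5) = gcd((s - 3)*(s + 7/2)*(s + sqrt(2)/2), (s + 1/2)*(s + 7)*(s + 5*sqrt(2))) = 1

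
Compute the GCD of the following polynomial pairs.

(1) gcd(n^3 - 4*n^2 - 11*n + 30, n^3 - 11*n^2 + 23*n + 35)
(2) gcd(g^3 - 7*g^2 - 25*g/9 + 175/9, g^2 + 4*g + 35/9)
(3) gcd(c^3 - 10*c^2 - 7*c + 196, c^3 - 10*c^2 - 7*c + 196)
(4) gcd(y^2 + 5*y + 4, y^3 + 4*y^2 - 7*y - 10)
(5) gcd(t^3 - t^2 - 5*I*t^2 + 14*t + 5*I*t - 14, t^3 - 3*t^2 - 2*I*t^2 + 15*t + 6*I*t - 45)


(1) = gcd((n - 5)*(n - 2)*(n + 3), (n - 7)*(n - 5)*(n + 1)) = n - 5
(2) = gcd((g - 7)*(g - 5/3)*(g + 5/3), (g + 5/3)*(g + 7/3)) = g + 5/3
(3) = gcd((c - 7)^2*(c + 4), (c - 7)^2*(c + 4)) = c^3 - 10*c^2 - 7*c + 196
(4) = y + 1
(5) = gcd((t - 1)*(t - 7*I)*(t + 2*I), (t - 3)*(t - 5*I)*(t + 3*I)) = 1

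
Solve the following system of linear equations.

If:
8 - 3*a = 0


Then:
a = 8/3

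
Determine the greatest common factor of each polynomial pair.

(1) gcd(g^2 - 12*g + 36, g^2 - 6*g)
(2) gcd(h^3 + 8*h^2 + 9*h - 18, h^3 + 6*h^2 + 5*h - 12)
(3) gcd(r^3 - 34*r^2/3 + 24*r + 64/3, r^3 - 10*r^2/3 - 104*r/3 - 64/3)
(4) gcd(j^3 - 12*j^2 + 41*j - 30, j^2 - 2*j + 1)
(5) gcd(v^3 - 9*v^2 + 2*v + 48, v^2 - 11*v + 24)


(1) = gcd((g - 6)^2, g*(g - 6)) = g - 6
(2) = gcd((h - 1)*(h + 3)*(h + 6), (h - 1)*(h + 3)*(h + 4)) = h^2 + 2*h - 3
(3) = gcd((r - 8)*(r - 4)*(r + 2/3), (r - 8)*(r + 2/3)*(r + 4)) = r^2 - 22*r/3 - 16/3
(4) = gcd((j - 6)*(j - 5)*(j - 1), (j - 1)^2) = j - 1
(5) = gcd((v - 8)*(v - 3)*(v + 2), (v - 8)*(v - 3)) = v^2 - 11*v + 24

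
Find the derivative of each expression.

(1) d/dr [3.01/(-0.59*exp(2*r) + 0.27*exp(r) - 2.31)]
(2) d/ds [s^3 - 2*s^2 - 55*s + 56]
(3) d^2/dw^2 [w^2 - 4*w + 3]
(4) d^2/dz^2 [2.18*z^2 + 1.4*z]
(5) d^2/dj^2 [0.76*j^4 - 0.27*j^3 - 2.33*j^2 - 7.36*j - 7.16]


(1) = (3.5518*exp(r) - 0.8127)*exp(r)/(0.59*exp(2*r) - 0.27*exp(r) + 2.31)^2
(2) = 3*s^2 - 4*s - 55
(3) = 2
(4) = 4.36000000000000
(5) = 9.12*j^2 - 1.62*j - 4.66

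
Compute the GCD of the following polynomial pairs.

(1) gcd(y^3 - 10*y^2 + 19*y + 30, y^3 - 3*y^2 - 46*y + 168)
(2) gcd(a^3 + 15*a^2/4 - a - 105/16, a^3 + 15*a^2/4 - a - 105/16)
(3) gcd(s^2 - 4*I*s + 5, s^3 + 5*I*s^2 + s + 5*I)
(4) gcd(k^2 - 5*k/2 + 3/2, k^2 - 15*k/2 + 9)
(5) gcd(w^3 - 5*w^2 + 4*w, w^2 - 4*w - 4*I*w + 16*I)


(1) = y - 6
(2) = a^3 + 15*a^2/4 - a - 105/16
(3) = s + I
(4) = k - 3/2
(5) = gcd(w*(w - 4)*(w - 1), (w - 4)*(w - 4*I)) = w - 4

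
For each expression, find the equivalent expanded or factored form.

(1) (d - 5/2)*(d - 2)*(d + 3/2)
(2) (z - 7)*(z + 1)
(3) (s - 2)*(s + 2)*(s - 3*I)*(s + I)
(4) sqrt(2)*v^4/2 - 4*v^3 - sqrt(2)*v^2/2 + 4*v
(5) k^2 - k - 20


(1) = d^3 - 3*d^2 - 7*d/4 + 15/2
(2) = z^2 - 6*z - 7
(3) = s^4 - 2*I*s^3 - s^2 + 8*I*s - 12
(4) = v*(v - 1)*(v - 4*sqrt(2))*(sqrt(2)*v/2 + sqrt(2)/2)
(5) = (k - 5)*(k + 4)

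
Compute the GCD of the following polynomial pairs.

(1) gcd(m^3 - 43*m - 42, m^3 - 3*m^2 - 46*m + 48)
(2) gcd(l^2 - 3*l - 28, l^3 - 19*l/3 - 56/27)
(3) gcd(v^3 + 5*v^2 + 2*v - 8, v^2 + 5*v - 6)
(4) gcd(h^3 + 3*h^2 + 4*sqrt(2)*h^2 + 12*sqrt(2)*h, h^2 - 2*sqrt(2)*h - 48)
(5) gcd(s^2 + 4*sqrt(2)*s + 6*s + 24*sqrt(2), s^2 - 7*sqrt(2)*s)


(1) = m + 6
(2) = gcd((l - 7)*(l + 4), (l - 8/3)*(l + 1/3)*(l + 7/3)) = 1
(3) = gcd((v - 1)*(v + 2)*(v + 4), (v - 1)*(v + 6)) = v - 1
(4) = gcd(h*(h + 3)*(h + 4*sqrt(2)), (h - 6*sqrt(2))*(h + 4*sqrt(2))) = h + 4*sqrt(2)
(5) = gcd((s + 6)*(s + 4*sqrt(2)), s*(s - 7*sqrt(2))) = 1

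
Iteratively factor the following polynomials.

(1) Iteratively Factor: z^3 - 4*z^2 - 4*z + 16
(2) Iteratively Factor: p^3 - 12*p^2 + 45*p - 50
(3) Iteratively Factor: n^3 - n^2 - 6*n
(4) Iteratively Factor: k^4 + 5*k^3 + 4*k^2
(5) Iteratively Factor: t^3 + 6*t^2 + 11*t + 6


(1) = (z - 2)*(z^2 - 2*z - 8) = (z - 2)*(z + 2)*(z - 4)
(2) = (p - 5)*(p^2 - 7*p + 10) = (p - 5)*(p - 2)*(p - 5)
(3) = (n + 2)*(n^2 - 3*n) = n*(n + 2)*(n - 3)
(4) = (k)*(k^3 + 5*k^2 + 4*k) = k*(k + 4)*(k^2 + k) = k^2*(k + 4)*(k + 1)
(5) = (t + 1)*(t^2 + 5*t + 6) = (t + 1)*(t + 2)*(t + 3)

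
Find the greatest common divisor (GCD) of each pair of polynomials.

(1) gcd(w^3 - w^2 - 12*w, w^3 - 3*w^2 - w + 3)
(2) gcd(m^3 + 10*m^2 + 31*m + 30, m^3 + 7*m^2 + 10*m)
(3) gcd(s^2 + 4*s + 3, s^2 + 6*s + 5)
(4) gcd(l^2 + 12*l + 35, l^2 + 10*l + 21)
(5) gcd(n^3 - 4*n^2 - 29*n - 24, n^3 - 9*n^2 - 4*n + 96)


(1) = gcd(w*(w - 4)*(w + 3), (w - 3)*(w - 1)*(w + 1)) = 1
(2) = gcd((m + 2)*(m + 3)*(m + 5), m*(m + 2)*(m + 5)) = m^2 + 7*m + 10
(3) = gcd((s + 1)*(s + 3), (s + 1)*(s + 5)) = s + 1
(4) = gcd((l + 5)*(l + 7), (l + 3)*(l + 7)) = l + 7
(5) = n^2 - 5*n - 24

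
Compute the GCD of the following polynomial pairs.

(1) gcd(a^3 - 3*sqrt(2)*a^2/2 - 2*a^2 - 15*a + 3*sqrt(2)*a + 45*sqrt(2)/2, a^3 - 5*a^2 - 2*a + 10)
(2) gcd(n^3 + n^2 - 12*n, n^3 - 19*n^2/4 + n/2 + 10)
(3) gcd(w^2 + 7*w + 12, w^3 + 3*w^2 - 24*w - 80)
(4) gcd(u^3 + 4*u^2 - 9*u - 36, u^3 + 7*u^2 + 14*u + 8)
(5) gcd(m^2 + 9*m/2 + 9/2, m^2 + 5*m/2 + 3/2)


(1) = gcd((a - 5)*(a + 3)*(a - 3*sqrt(2)/2), (a - 5)*(a - sqrt(2))*(a + sqrt(2))) = a - 5
(2) = gcd(n*(n - 3)*(n + 4), (n - 4)*(n - 2)*(n + 5/4)) = 1
(3) = w + 4
(4) = gcd((u - 3)*(u + 3)*(u + 4), (u + 1)*(u + 2)*(u + 4)) = u + 4
(5) = m + 3/2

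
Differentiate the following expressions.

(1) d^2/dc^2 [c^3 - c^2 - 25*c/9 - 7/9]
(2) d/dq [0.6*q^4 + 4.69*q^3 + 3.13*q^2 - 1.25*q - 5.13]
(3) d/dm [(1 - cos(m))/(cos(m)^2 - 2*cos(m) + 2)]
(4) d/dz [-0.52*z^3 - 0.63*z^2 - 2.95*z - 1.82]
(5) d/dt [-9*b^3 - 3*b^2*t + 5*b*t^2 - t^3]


(1) = 6*c - 2
(2) = 2.4*q^3 + 14.07*q^2 + 6.26*q - 1.25
(3) = (2 - cos(m))*sin(m)*cos(m)/(cos(m)^2 - 2*cos(m) + 2)^2
(4) = -1.56*z^2 - 1.26*z - 2.95
(5) = -3*b^2 + 10*b*t - 3*t^2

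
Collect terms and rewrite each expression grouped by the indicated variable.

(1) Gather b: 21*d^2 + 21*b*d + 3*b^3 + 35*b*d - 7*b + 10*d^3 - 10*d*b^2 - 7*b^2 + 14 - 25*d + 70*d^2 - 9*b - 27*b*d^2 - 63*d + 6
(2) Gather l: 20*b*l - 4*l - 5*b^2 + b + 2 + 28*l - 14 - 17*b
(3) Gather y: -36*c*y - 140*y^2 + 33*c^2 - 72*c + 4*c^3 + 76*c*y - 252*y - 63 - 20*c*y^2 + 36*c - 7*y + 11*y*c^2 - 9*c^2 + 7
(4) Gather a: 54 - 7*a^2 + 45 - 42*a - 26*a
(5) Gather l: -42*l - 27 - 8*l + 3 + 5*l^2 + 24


(1) = 3*b^3 + b^2*(-10*d - 7) + b*(-27*d^2 + 56*d - 16) + 10*d^3 + 91*d^2 - 88*d + 20
(2) = -5*b^2 - 16*b + l*(20*b + 24) - 12
(3) = 4*c^3 + 24*c^2 - 36*c + y^2*(-20*c - 140) + y*(11*c^2 + 40*c - 259) - 56
(4) = -7*a^2 - 68*a + 99
(5) = 5*l^2 - 50*l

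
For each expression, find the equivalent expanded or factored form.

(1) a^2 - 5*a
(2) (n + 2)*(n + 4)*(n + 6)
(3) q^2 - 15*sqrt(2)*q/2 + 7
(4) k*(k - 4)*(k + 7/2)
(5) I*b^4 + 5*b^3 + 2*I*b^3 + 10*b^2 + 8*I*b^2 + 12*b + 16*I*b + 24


(1) = a*(a - 5)
(2) = n^3 + 12*n^2 + 44*n + 48
(3) = (q - 7*sqrt(2))*(q - sqrt(2)/2)
(4) = k^3 - k^2/2 - 14*k
(5) = (b + 2)*(b - 6*I)*(b + 2*I)*(I*b + 1)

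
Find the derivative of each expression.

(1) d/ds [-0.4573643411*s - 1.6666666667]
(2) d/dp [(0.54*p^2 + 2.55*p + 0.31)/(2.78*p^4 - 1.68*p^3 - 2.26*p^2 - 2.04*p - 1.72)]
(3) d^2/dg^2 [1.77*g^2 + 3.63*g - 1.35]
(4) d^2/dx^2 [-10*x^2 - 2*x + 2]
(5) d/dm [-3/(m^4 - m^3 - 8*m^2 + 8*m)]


(1) = -0.457364341100000
(2) = (-3.0024*p^5 - 20.3598*p^4 + 5.1208*p^3 + 6.2238*p^2 - 0.4564*p - 3.7536)/(7.7284*p^8 - 9.3408*p^7 - 9.7432*p^6 - 3.7488*p^5 + 2.3988*p^4 + 15.0*p^3 + 11.936*p^2 + 7.0176*p + 2.9584)
(3) = 3.54000000000000
(4) = -20
(5) = 3*(4*m^3 - 3*m^2 - 16*m + 8)/(m^2*(m^3 - m^2 - 8*m + 8)^2)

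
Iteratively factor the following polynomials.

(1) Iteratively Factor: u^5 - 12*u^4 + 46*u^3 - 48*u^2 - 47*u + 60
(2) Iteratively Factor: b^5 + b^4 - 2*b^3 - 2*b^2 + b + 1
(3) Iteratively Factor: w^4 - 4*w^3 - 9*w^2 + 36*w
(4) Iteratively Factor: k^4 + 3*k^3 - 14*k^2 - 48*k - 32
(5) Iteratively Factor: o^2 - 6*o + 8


(1) = (u - 4)*(u^4 - 8*u^3 + 14*u^2 + 8*u - 15) = (u - 5)*(u - 4)*(u^3 - 3*u^2 - u + 3) = (u - 5)*(u - 4)*(u - 1)*(u^2 - 2*u - 3) = (u - 5)*(u - 4)*(u - 1)*(u + 1)*(u - 3)
(2) = (b - 1)*(b^4 + 2*b^3 - 2*b - 1) = (b - 1)*(b + 1)*(b^3 + b^2 - b - 1) = (b - 1)*(b + 1)^2*(b^2 - 1) = (b - 1)*(b + 1)^3*(b - 1)
(3) = (w + 3)*(w^3 - 7*w^2 + 12*w) = (w - 3)*(w + 3)*(w^2 - 4*w) = w*(w - 3)*(w + 3)*(w - 4)
(4) = (k + 1)*(k^3 + 2*k^2 - 16*k - 32) = (k - 4)*(k + 1)*(k^2 + 6*k + 8) = (k - 4)*(k + 1)*(k + 2)*(k + 4)
(5) = (o - 2)*(o - 4)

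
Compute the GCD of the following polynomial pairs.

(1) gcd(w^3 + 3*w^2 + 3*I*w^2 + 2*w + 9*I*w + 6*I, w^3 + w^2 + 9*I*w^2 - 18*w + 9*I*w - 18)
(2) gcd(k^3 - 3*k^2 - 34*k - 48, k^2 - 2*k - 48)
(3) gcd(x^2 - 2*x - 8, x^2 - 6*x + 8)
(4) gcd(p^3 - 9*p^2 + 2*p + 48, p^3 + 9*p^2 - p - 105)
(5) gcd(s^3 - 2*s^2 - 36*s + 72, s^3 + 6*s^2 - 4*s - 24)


(1) = w^2 + w*(1 + 3*I) + 3*I
(2) = gcd((k - 8)*(k + 2)*(k + 3), (k - 8)*(k + 6)) = k - 8
(3) = gcd((x - 4)*(x + 2), (x - 4)*(x - 2)) = x - 4
(4) = gcd((p - 8)*(p - 3)*(p + 2), (p - 3)*(p + 5)*(p + 7)) = p - 3
(5) = gcd((s - 6)*(s - 2)*(s + 6), (s - 2)*(s + 2)*(s + 6)) = s^2 + 4*s - 12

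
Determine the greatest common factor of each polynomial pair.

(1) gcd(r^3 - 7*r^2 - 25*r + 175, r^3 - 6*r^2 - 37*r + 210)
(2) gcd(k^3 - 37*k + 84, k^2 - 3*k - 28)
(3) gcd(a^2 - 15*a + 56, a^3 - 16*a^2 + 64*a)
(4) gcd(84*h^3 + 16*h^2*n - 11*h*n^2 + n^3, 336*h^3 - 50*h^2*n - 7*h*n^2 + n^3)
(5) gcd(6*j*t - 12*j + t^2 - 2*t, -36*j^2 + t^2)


(1) = gcd((r - 7)*(r - 5)*(r + 5), (r - 7)*(r - 5)*(r + 6)) = r^2 - 12*r + 35
(2) = 1
(3) = a - 8
(4) = gcd((-7*h + n)*(-6*h + n)*(2*h + n), (-8*h + n)*(-6*h + n)*(7*h + n)) = 6*h - n
(5) = 6*j + t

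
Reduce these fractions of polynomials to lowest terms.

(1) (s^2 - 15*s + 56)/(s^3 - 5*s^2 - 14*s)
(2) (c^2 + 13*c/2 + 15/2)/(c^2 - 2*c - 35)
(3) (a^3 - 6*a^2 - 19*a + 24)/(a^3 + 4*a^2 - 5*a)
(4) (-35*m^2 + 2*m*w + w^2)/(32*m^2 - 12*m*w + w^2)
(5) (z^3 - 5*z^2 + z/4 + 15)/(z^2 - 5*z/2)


(1) = (s - 8)/(s^2 + 2*s)
(2) = (2*c + 3)/(2*c - 14)
(3) = (a^2 - 5*a - 24)/(a^2 + 5*a)
(4) = (-35*m^2 + 2*m*w + w^2)/(32*m^2 - 12*m*w + w^2)
(5) = (2*z^2 - 5*z - 12)/(2*z)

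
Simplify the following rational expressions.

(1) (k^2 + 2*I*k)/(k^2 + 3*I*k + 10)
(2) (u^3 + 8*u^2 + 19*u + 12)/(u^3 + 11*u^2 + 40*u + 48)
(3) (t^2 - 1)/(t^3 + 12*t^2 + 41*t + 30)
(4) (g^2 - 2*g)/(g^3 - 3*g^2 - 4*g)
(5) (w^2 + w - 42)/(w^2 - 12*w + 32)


(1) = (k^2 + 2*I*k)/(k^2 + 3*I*k + 10)
(2) = (u + 1)/(u + 4)
(3) = (t - 1)/(t^2 + 11*t + 30)
(4) = (g - 2)/(g^2 - 3*g - 4)
(5) = (w^2 + w - 42)/(w^2 - 12*w + 32)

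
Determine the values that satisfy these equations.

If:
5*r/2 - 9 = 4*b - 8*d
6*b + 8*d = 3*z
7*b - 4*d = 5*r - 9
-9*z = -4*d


Then:
b = -45/59
d = 81/118
r = 54/295
z = 18/59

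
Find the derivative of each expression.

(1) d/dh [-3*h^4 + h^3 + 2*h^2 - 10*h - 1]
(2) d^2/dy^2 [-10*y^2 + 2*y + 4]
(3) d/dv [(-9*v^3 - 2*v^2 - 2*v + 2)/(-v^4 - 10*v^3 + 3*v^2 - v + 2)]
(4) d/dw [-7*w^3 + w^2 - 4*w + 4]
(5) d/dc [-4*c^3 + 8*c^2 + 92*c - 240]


(1) = -12*h^3 + 3*h^2 + 4*h - 10
(2) = -20
(3) = (-9*v^6 - 4*v^5 - 53*v^4 - 14*v^3 + 14*v^2 - 20*v - 2)/(v^8 + 20*v^7 + 94*v^6 - 58*v^5 + 25*v^4 - 46*v^3 + 13*v^2 - 4*v + 4)
(4) = -21*w^2 + 2*w - 4
(5) = -12*c^2 + 16*c + 92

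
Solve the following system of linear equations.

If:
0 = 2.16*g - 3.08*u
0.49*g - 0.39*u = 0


Then:
g = 0.00
u = 0.00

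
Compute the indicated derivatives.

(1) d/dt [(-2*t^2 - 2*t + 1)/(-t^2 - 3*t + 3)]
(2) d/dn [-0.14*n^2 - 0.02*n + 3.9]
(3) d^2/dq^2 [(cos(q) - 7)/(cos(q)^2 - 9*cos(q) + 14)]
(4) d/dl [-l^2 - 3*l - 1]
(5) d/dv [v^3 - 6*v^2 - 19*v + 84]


(1) = (4*t^2 - 10*t - 3)/(t^4 + 6*t^3 + 3*t^2 - 18*t + 9)
(2) = -0.28*n - 0.02
(3) = (sin(q)^2 - 2*cos(q) + 1)/(cos(q) - 2)^3
(4) = -2*l - 3
(5) = 3*v^2 - 12*v - 19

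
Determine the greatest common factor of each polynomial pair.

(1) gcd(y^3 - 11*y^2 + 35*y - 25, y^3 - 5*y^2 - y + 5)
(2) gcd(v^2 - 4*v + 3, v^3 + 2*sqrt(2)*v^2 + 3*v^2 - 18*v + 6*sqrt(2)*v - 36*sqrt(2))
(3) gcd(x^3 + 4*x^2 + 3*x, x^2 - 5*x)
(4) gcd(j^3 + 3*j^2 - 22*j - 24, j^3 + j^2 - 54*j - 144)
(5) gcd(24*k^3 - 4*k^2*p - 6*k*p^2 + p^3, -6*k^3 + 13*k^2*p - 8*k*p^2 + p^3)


(1) = y^2 - 6*y + 5
(2) = v - 3
(3) = gcd(x*(x + 1)*(x + 3), x*(x - 5)) = x
(4) = gcd((j - 4)*(j + 1)*(j + 6), (j - 8)*(j + 3)*(j + 6)) = j + 6
(5) = gcd((-6*k + p)*(-2*k + p)*(2*k + p), (-6*k + p)*(-k + p)^2) = -6*k + p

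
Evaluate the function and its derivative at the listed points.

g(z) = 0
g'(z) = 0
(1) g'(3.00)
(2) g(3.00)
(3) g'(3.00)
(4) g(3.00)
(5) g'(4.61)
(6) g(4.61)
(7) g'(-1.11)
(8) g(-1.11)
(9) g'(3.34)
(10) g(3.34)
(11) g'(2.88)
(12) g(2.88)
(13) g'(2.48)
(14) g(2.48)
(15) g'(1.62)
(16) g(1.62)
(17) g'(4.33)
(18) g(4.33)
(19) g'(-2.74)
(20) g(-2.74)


(1) = 0.00
(2) = 0.00
(3) = 0.00
(4) = 0.00
(5) = 0.00
(6) = 0.00
(7) = 0.00
(8) = 0.00
(9) = 0.00
(10) = 0.00
(11) = 0.00
(12) = 0.00
(13) = 0.00
(14) = 0.00
(15) = 0.00
(16) = 0.00
(17) = 0.00
(18) = 0.00
(19) = 0.00
(20) = 0.00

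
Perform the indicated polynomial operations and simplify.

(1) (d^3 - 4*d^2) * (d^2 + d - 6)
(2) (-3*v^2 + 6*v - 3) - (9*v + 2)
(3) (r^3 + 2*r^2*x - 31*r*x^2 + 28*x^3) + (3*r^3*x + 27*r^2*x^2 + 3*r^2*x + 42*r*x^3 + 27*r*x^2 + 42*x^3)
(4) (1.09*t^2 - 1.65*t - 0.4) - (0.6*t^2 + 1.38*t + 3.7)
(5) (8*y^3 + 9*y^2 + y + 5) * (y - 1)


(1) = d^5 - 3*d^4 - 10*d^3 + 24*d^2
(2) = -3*v^2 - 3*v - 5
(3) = 3*r^3*x + r^3 + 27*r^2*x^2 + 5*r^2*x + 42*r*x^3 - 4*r*x^2 + 70*x^3
(4) = 0.49*t^2 - 3.03*t - 4.1
(5) = 8*y^4 + y^3 - 8*y^2 + 4*y - 5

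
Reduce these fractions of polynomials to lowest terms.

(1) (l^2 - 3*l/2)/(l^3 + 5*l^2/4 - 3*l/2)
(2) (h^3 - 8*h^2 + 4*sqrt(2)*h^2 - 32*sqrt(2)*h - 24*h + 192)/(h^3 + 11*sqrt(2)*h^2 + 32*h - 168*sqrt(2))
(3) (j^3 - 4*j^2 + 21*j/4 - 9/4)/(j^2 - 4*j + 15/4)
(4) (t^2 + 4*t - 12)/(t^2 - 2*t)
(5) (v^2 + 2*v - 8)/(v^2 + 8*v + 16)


(1) = (4*l - 6)/(4*l^2 + 5*l - 6)
(2) = (h - 8)/(h + 7*sqrt(2))
(3) = (2*j^2 - 5*j + 3)/(2*j - 5)
(4) = (t + 6)/t
(5) = (v - 2)/(v + 4)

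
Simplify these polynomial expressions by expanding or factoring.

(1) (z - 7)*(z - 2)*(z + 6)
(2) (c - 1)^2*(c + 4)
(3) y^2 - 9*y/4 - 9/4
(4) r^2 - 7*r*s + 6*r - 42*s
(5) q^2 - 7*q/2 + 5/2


(1) = z^3 - 3*z^2 - 40*z + 84
(2) = c^3 + 2*c^2 - 7*c + 4
(3) = (y - 3)*(y + 3/4)
(4) = (r + 6)*(r - 7*s)
(5) = (q - 5/2)*(q - 1)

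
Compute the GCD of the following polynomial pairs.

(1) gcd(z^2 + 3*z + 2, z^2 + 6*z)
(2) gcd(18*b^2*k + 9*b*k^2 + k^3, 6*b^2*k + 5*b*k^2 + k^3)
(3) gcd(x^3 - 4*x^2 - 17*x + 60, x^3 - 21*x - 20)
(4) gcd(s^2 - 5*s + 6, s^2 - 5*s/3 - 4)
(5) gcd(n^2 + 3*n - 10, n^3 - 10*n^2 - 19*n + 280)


(1) = 1
(2) = 3*b*k + k^2
(3) = x^2 - x - 20
(4) = s - 3
(5) = gcd((n - 2)*(n + 5), (n - 8)*(n - 7)*(n + 5)) = n + 5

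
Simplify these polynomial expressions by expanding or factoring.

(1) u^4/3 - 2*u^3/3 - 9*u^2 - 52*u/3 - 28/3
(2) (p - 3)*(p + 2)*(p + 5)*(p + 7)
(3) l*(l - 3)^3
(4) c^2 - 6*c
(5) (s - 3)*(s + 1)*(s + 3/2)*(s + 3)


(1) = (u/3 + 1/3)*(u - 7)*(u + 2)^2
(2) = p^4 + 11*p^3 + 17*p^2 - 107*p - 210
(3) = l^4 - 9*l^3 + 27*l^2 - 27*l
(4) = c*(c - 6)
(5) = s^4 + 5*s^3/2 - 15*s^2/2 - 45*s/2 - 27/2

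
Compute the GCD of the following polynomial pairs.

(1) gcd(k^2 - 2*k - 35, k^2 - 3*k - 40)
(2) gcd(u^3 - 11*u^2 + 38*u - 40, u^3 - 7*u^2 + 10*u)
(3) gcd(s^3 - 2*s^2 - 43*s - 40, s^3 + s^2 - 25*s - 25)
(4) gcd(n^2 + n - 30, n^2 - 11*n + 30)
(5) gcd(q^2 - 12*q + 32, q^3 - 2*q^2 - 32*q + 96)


(1) = k + 5
(2) = gcd((u - 5)*(u - 4)*(u - 2), u*(u - 5)*(u - 2)) = u^2 - 7*u + 10
(3) = gcd((s - 8)*(s + 1)*(s + 5), (s - 5)*(s + 1)*(s + 5)) = s^2 + 6*s + 5
(4) = n - 5
(5) = q - 4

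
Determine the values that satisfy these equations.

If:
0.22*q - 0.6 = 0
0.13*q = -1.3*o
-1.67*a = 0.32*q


Then:
a = -0.52
o = -0.27
q = 2.73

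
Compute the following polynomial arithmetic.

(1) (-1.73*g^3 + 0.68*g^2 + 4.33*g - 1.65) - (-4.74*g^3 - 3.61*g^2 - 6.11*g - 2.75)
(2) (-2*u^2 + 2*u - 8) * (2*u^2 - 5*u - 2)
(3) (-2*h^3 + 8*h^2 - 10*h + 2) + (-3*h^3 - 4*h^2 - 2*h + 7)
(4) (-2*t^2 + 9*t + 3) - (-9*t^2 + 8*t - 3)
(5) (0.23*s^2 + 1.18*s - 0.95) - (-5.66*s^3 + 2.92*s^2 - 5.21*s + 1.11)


(1) = 3.01*g^3 + 4.29*g^2 + 10.44*g + 1.1
(2) = -4*u^4 + 14*u^3 - 22*u^2 + 36*u + 16
(3) = -5*h^3 + 4*h^2 - 12*h + 9
(4) = 7*t^2 + t + 6
(5) = 5.66*s^3 - 2.69*s^2 + 6.39*s - 2.06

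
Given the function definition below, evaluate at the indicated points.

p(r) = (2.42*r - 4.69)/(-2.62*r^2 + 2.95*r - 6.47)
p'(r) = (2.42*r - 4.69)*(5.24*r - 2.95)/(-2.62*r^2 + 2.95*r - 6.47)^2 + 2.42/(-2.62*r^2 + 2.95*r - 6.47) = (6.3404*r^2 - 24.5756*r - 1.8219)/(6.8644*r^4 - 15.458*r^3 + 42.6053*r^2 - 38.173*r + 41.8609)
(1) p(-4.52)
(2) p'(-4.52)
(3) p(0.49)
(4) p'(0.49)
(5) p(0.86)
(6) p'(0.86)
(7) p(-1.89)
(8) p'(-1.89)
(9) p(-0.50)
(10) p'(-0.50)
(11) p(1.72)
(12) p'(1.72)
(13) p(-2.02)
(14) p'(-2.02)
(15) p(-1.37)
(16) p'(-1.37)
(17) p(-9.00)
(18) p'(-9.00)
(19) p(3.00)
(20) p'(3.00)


(1) = 0.21
(2) = 0.04
(3) = 0.62
(4) = -0.39
(5) = 0.44
(6) = -0.53
(7) = 0.43
(8) = 0.15
(9) = 0.69
(10) = 0.16
(11) = 0.06
(12) = -0.30
(13) = 0.41
(14) = 0.14
(15) = 0.52
(16) = 0.18
(17) = 0.11
(18) = 0.01
(19) = -0.12
(20) = -0.04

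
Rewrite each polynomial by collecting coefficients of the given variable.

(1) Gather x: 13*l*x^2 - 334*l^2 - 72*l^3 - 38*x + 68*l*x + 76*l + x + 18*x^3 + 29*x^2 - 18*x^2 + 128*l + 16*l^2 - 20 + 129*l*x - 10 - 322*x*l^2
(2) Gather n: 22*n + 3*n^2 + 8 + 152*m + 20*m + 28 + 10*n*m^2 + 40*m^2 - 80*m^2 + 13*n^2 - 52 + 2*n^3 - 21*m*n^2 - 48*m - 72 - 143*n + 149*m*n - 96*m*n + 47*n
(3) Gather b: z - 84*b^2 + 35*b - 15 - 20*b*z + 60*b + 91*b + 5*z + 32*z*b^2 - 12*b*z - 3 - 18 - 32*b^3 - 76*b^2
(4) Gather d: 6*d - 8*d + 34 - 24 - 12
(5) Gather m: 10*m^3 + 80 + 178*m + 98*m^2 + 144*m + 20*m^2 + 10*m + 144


(1) = -72*l^3 - 318*l^2 + 204*l + 18*x^3 + x^2*(13*l + 11) + x*(-322*l^2 + 197*l - 37) - 30
(2) = -40*m^2 + 124*m + 2*n^3 + n^2*(16 - 21*m) + n*(10*m^2 + 53*m - 74) - 88
(3) = -32*b^3 + b^2*(32*z - 160) + b*(186 - 32*z) + 6*z - 36
(4) = -2*d - 2
(5) = 10*m^3 + 118*m^2 + 332*m + 224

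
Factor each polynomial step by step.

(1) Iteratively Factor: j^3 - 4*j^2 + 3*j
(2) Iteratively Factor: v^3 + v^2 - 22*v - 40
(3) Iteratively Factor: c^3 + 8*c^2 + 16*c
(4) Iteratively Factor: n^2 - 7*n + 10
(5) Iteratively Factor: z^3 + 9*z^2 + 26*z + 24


(1) = (j)*(j^2 - 4*j + 3) = j*(j - 1)*(j - 3)
(2) = (v + 2)*(v^2 - v - 20) = (v - 5)*(v + 2)*(v + 4)
(3) = (c)*(c^2 + 8*c + 16) = c*(c + 4)*(c + 4)
(4) = (n - 5)*(n - 2)
(5) = (z + 3)*(z^2 + 6*z + 8) = (z + 3)*(z + 4)*(z + 2)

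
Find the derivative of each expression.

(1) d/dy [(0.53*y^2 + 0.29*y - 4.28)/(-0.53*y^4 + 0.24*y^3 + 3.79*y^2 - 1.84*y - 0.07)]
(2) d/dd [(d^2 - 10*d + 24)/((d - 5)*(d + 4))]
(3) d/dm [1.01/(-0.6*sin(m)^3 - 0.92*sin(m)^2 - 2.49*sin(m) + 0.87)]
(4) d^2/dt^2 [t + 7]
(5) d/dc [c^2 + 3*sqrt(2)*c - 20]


(1) = (0.5618*y^5 + 0.3339*y^4 - 9.2128*y^3 + 1.0073*y^2 + 32.3682*y - 7.8955)/(0.2809*y^8 - 0.2544*y^7 - 3.9598*y^6 + 3.7696*y^5 + 13.5551*y^4 - 13.9808*y^3 + 2.855*y^2 + 0.2576*y + 0.0049)
(2) = (9*d^2 - 88*d + 224)/(d^4 - 2*d^3 - 39*d^2 + 40*d + 400)
(3) = (1.818*sin(m)^2 + 1.8584*sin(m) + 2.5149)*cos(m)/(0.6*sin(m)^3 + 0.92*sin(m)^2 + 2.49*sin(m) - 0.87)^2
(4) = 0
(5) = 2*c + 3*sqrt(2)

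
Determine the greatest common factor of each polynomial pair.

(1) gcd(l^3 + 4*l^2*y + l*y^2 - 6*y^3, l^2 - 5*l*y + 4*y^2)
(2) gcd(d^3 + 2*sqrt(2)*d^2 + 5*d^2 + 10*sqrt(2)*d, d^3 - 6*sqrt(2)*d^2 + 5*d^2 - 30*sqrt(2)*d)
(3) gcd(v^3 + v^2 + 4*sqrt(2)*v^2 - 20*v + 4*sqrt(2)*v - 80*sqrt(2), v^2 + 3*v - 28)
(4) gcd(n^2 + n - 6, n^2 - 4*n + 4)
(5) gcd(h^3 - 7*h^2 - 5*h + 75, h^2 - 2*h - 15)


(1) = -l + y
(2) = gcd(d*(d + 5)*(d + 2*sqrt(2)), d*(d + 5)*(d - 6*sqrt(2))) = d^2 + 5*d
(3) = gcd((v - 4)*(v + 5)*(v + 4*sqrt(2)), (v - 4)*(v + 7)) = v - 4
(4) = gcd((n - 2)*(n + 3), (n - 2)^2) = n - 2
(5) = gcd((h - 5)^2*(h + 3), (h - 5)*(h + 3)) = h^2 - 2*h - 15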